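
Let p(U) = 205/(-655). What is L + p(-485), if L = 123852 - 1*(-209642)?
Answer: 43687673/131 ≈ 3.3349e+5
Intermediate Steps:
p(U) = -41/131 (p(U) = 205*(-1/655) = -41/131)
L = 333494 (L = 123852 + 209642 = 333494)
L + p(-485) = 333494 - 41/131 = 43687673/131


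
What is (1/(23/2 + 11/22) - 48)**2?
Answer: 330625/144 ≈ 2296.0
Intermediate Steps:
(1/(23/2 + 11/22) - 48)**2 = (1/(23*(1/2) + 11*(1/22)) - 48)**2 = (1/(23/2 + 1/2) - 48)**2 = (1/12 - 48)**2 = (-575/12)**2 = 330625/144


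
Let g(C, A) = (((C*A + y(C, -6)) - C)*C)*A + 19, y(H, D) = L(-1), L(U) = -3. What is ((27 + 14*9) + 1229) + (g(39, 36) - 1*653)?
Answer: 1912996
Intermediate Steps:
y(H, D) = -3
g(C, A) = 19 + A*C*(-3 - C + A*C) (g(C, A) = (((C*A - 3) - C)*C)*A + 19 = (((A*C - 3) - C)*C)*A + 19 = (((-3 + A*C) - C)*C)*A + 19 = ((-3 - C + A*C)*C)*A + 19 = (C*(-3 - C + A*C))*A + 19 = A*C*(-3 - C + A*C) + 19 = 19 + A*C*(-3 - C + A*C))
((27 + 14*9) + 1229) + (g(39, 36) - 1*653) = ((27 + 14*9) + 1229) + ((19 + 36²*39² - 1*36*39² - 3*36*39) - 1*653) = ((27 + 126) + 1229) + ((19 + 1296*1521 - 1*36*1521 - 4212) - 653) = (153 + 1229) + ((19 + 1971216 - 54756 - 4212) - 653) = 1382 + (1912267 - 653) = 1382 + 1911614 = 1912996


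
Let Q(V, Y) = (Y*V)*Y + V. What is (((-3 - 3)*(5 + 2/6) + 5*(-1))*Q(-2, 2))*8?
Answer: 2960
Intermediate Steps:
Q(V, Y) = V + V*Y² (Q(V, Y) = (V*Y)*Y + V = V*Y² + V = V + V*Y²)
(((-3 - 3)*(5 + 2/6) + 5*(-1))*Q(-2, 2))*8 = (((-3 - 3)*(5 + 2/6) + 5*(-1))*(-2*(1 + 2²)))*8 = ((-6*(5 + 2*(⅙)) - 5)*(-2*(1 + 4)))*8 = ((-6*(5 + ⅓) - 5)*(-2*5))*8 = ((-6*16/3 - 5)*(-10))*8 = ((-32 - 5)*(-10))*8 = -37*(-10)*8 = 370*8 = 2960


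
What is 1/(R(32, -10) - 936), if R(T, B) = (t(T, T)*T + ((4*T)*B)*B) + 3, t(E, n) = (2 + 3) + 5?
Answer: 1/12187 ≈ 8.2055e-5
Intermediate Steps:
t(E, n) = 10 (t(E, n) = 5 + 5 = 10)
R(T, B) = 3 + 10*T + 4*T*B**2 (R(T, B) = (10*T + ((4*T)*B)*B) + 3 = (10*T + (4*B*T)*B) + 3 = (10*T + 4*T*B**2) + 3 = 3 + 10*T + 4*T*B**2)
1/(R(32, -10) - 936) = 1/((3 + 10*32 + 4*32*(-10)**2) - 936) = 1/((3 + 320 + 4*32*100) - 936) = 1/((3 + 320 + 12800) - 936) = 1/(13123 - 936) = 1/12187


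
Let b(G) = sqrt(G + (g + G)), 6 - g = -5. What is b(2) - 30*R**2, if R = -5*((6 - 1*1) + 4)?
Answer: -60750 + sqrt(15) ≈ -60746.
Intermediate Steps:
g = 11 (g = 6 - 1*(-5) = 6 + 5 = 11)
R = -45 (R = -5*((6 - 1) + 4) = -5*(5 + 4) = -5*9 = -45)
b(G) = sqrt(11 + 2*G) (b(G) = sqrt(G + (11 + G)) = sqrt(11 + 2*G))
b(2) - 30*R**2 = sqrt(11 + 2*2) - 30*(-45)**2 = sqrt(11 + 4) - 30*2025 = sqrt(15) - 60750 = -60750 + sqrt(15)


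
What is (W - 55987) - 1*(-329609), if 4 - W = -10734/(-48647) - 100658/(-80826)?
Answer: 537937956433081/1965971211 ≈ 2.7362e+5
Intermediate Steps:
W = 4981736839/1965971211 (W = 4 - (-10734/(-48647) - 100658/(-80826)) = 4 - (-10734*(-1/48647) - 100658*(-1/80826)) = 4 - (10734/48647 + 50329/40413) = 4 - 1*2882148005/1965971211 = 4 - 2882148005/1965971211 = 4981736839/1965971211 ≈ 2.5340)
(W - 55987) - 1*(-329609) = (4981736839/1965971211 - 55987) - 1*(-329609) = -110063848453418/1965971211 + 329609 = 537937956433081/1965971211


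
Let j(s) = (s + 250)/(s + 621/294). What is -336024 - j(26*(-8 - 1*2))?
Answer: -8492335532/25273 ≈ -3.3602e+5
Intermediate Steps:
j(s) = (250 + s)/(207/98 + s) (j(s) = (250 + s)/(s + 621*(1/294)) = (250 + s)/(s + 207/98) = (250 + s)/(207/98 + s))
-336024 - j(26*(-8 - 1*2)) = -336024 - 98*(250 + 26*(-8 - 1*2))/(207 + 98*(26*(-8 - 1*2))) = -336024 - 98*(250 + 26*(-8 - 2))/(207 + 98*(26*(-8 - 2))) = -336024 - 98*(250 + 26*(-10))/(207 + 98*(26*(-10))) = -336024 - 98*(250 - 260)/(207 + 98*(-260)) = -336024 - 98*(-10)/(207 - 25480) = -336024 - 98*(-10)/(-25273) = -336024 - 98*(-1)*(-10)/25273 = -336024 - 1*980/25273 = -336024 - 980/25273 = -8492335532/25273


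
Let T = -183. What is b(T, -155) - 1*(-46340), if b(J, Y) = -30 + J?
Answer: 46127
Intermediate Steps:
b(T, -155) - 1*(-46340) = (-30 - 183) - 1*(-46340) = -213 + 46340 = 46127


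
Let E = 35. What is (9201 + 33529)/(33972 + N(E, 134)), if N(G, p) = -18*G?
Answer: 21365/16671 ≈ 1.2816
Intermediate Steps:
(9201 + 33529)/(33972 + N(E, 134)) = (9201 + 33529)/(33972 - 18*35) = 42730/(33972 - 630) = 42730/33342 = 42730*(1/33342) = 21365/16671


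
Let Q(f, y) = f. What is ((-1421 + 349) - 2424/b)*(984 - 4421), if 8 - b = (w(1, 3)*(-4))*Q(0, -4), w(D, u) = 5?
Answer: 4725875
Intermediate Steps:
b = 8 (b = 8 - 5*(-4)*0 = 8 - (-20)*0 = 8 - 1*0 = 8 + 0 = 8)
((-1421 + 349) - 2424/b)*(984 - 4421) = ((-1421 + 349) - 2424/8)*(984 - 4421) = (-1072 - 2424*⅛)*(-3437) = (-1072 - 303)*(-3437) = -1375*(-3437) = 4725875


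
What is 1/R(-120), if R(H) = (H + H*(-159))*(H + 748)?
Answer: 1/11906880 ≈ 8.3985e-8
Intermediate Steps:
R(H) = -158*H*(748 + H) (R(H) = (H - 159*H)*(748 + H) = (-158*H)*(748 + H) = -158*H*(748 + H))
1/R(-120) = 1/(-158*(-120)*(748 - 120)) = 1/(-158*(-120)*628) = 1/11906880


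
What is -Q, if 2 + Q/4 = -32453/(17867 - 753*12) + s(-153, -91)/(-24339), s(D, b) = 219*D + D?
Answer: 1229996700/71645903 ≈ 17.168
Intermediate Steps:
s(D, b) = 220*D
Q = -1229996700/71645903 (Q = -8 + 4*(-32453/(17867 - 753*12) + (220*(-153))/(-24339)) = -8 + 4*(-32453/(17867 - 1*9036) - 33660*(-1/24339)) = -8 + 4*(-32453/(17867 - 9036) + 11220/8113) = -8 + 4*(-32453/8831 + 11220/8113) = -8 + 4*(-164207369/71645903) = -8 - 656829476/71645903 = -1229996700/71645903 ≈ -17.168)
-Q = -1*(-1229996700/71645903) = 1229996700/71645903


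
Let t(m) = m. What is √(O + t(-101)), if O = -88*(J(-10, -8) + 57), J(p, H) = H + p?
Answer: I*√3533 ≈ 59.439*I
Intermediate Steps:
O = -3432 (O = -88*((-8 - 10) + 57) = -88*(-18 + 57) = -88*39 = -3432)
√(O + t(-101)) = √(-3432 - 101) = √(-3533) = I*√3533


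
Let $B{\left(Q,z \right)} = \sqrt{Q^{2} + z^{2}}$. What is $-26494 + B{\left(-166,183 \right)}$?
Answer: $-26494 + \sqrt{61045} \approx -26247.0$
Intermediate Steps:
$-26494 + B{\left(-166,183 \right)} = -26494 + \sqrt{\left(-166\right)^{2} + 183^{2}} = -26494 + \sqrt{27556 + 33489} = -26494 + \sqrt{61045}$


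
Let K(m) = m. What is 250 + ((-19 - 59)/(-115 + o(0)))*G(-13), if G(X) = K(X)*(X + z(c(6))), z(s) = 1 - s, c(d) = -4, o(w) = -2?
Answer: 958/3 ≈ 319.33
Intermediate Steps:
G(X) = X*(5 + X) (G(X) = X*(X + (1 - 1*(-4))) = X*(X + (1 + 4)) = X*(X + 5) = X*(5 + X))
250 + ((-19 - 59)/(-115 + o(0)))*G(-13) = 250 + ((-19 - 59)/(-115 - 2))*(-13*(5 - 13)) = 250 + (-78/(-117))*(-13*(-8)) = 250 - 78*(-1/117)*104 = 250 + (⅔)*104 = 250 + 208/3 = 958/3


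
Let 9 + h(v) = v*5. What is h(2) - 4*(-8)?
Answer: 33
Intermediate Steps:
h(v) = -9 + 5*v (h(v) = -9 + v*5 = -9 + 5*v)
h(2) - 4*(-8) = (-9 + 5*2) - 4*(-8) = (-9 + 10) + 32 = 1 + 32 = 33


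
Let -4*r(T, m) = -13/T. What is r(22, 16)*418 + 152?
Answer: 855/4 ≈ 213.75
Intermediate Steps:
r(T, m) = 13/(4*T) (r(T, m) = -(-13)/(4*T) = 13/(4*T))
r(22, 16)*418 + 152 = ((13/4)/22)*418 + 152 = ((13/4)*(1/22))*418 + 152 = (13/88)*418 + 152 = 247/4 + 152 = 855/4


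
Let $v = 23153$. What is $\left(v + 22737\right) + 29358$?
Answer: $75248$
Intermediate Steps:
$\left(v + 22737\right) + 29358 = \left(23153 + 22737\right) + 29358 = 45890 + 29358 = 75248$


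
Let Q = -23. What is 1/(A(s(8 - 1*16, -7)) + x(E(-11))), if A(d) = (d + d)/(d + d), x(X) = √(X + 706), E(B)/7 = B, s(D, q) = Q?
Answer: -1/628 + √629/628 ≈ 0.038344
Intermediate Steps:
s(D, q) = -23
E(B) = 7*B
x(X) = √(706 + X)
A(d) = 1 (A(d) = (2*d)/((2*d)) = (2*d)*(1/(2*d)) = 1)
1/(A(s(8 - 1*16, -7)) + x(E(-11))) = 1/(1 + √(706 + 7*(-11))) = 1/(1 + √(706 - 77)) = 1/(1 + √629)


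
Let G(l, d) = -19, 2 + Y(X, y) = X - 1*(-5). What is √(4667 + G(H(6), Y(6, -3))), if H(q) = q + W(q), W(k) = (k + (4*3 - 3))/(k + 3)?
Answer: 2*√1162 ≈ 68.176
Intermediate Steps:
W(k) = (9 + k)/(3 + k) (W(k) = (k + (12 - 3))/(3 + k) = (k + 9)/(3 + k) = (9 + k)/(3 + k))
H(q) = q + (9 + q)/(3 + q)
Y(X, y) = 3 + X (Y(X, y) = -2 + (X - 1*(-5)) = -2 + (X + 5) = -2 + (5 + X) = 3 + X)
√(4667 + G(H(6), Y(6, -3))) = √(4667 - 19) = √4648 = 2*√1162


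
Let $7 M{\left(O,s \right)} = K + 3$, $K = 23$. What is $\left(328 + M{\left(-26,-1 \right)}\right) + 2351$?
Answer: $\frac{18779}{7} \approx 2682.7$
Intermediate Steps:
$M{\left(O,s \right)} = \frac{26}{7}$ ($M{\left(O,s \right)} = \frac{23 + 3}{7} = \frac{1}{7} \cdot 26 = \frac{26}{7}$)
$\left(328 + M{\left(-26,-1 \right)}\right) + 2351 = \left(328 + \frac{26}{7}\right) + 2351 = \frac{2322}{7} + 2351 = \frac{18779}{7}$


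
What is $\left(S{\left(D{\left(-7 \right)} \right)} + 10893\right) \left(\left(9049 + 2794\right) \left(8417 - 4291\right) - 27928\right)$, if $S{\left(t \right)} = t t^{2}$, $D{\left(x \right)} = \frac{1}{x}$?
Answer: $\frac{182466932654420}{343} \approx 5.3197 \cdot 10^{11}$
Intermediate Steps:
$S{\left(t \right)} = t^{3}$
$\left(S{\left(D{\left(-7 \right)} \right)} + 10893\right) \left(\left(9049 + 2794\right) \left(8417 - 4291\right) - 27928\right) = \left(\left(\frac{1}{-7}\right)^{3} + 10893\right) \left(\left(9049 + 2794\right) \left(8417 - 4291\right) - 27928\right) = \left(\left(- \frac{1}{7}\right)^{3} + 10893\right) \left(11843 \cdot 4126 - 27928\right) = \left(- \frac{1}{343} + 10893\right) \left(48864218 - 27928\right) = \frac{3736298}{343} \cdot 48836290 = \frac{182466932654420}{343}$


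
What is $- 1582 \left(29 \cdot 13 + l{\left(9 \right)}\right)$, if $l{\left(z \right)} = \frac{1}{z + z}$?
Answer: $- \frac{5368517}{9} \approx -5.965 \cdot 10^{5}$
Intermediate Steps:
$l{\left(z \right)} = \frac{1}{2 z}$
$- 1582 \left(29 \cdot 13 + l{\left(9 \right)}\right) = - 1582 \left(29 \cdot 13 + \frac{1}{2 \cdot 9}\right) = - 1582 \left(377 + \frac{1}{2} \cdot \frac{1}{9}\right) = - 1582 \left(377 + \frac{1}{18}\right) = \left(-1582\right) \frac{6787}{18} = - \frac{5368517}{9}$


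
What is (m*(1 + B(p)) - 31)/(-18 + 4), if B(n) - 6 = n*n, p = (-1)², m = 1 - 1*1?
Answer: 31/14 ≈ 2.2143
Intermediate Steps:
m = 0 (m = 1 - 1 = 0)
p = 1
B(n) = 6 + n² (B(n) = 6 + n*n = 6 + n²)
(m*(1 + B(p)) - 31)/(-18 + 4) = (0*(1 + (6 + 1²)) - 31)/(-18 + 4) = (0*(1 + (6 + 1)) - 31)/(-14) = (0*(1 + 7) - 31)*(-1/14) = (0*8 - 31)*(-1/14) = (0 - 31)*(-1/14) = -31*(-1/14) = 31/14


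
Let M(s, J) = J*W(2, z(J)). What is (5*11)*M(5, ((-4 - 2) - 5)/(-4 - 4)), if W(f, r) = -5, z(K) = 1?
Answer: -3025/8 ≈ -378.13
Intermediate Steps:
M(s, J) = -5*J (M(s, J) = J*(-5) = -5*J)
(5*11)*M(5, ((-4 - 2) - 5)/(-4 - 4)) = (5*11)*(-5*((-4 - 2) - 5)/(-4 - 4)) = 55*(-5*(-6 - 5)/(-8)) = 55*(-(-55)*(-1)/8) = 55*(-5*11/8) = 55*(-55/8) = -3025/8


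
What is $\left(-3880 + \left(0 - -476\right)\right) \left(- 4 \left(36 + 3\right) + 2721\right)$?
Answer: $-8731260$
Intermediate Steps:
$\left(-3880 + \left(0 - -476\right)\right) \left(- 4 \left(36 + 3\right) + 2721\right) = \left(-3880 + \left(0 + 476\right)\right) \left(\left(-4\right) 39 + 2721\right) = \left(-3880 + 476\right) \left(-156 + 2721\right) = \left(-3404\right) 2565 = -8731260$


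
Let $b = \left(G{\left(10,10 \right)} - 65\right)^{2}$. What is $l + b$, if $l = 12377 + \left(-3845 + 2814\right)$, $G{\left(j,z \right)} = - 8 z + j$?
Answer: $29571$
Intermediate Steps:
$G{\left(j,z \right)} = j - 8 z$
$b = 18225$ ($b = \left(\left(10 - 80\right) - 65\right)^{2} = \left(-70 - 65\right)^{2} = \left(-135\right)^{2} = 18225$)
$l = 11346$ ($l = 12377 - 1031 = 11346$)
$l + b = 11346 + 18225 = 29571$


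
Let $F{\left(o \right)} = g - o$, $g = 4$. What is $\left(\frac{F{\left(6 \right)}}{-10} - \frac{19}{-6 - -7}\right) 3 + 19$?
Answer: $- \frac{187}{5} \approx -37.4$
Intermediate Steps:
$F{\left(o \right)} = 4 - o$
$\left(\frac{F{\left(6 \right)}}{-10} - \frac{19}{-6 - -7}\right) 3 + 19 = \left(\frac{4 - 6}{-10} - \frac{19}{-6 - -7}\right) 3 + 19 = \left(\left(4 - 6\right) \left(- \frac{1}{10}\right) - \frac{19}{-6 + 7}\right) 3 + 19 = \left(\left(-2\right) \left(- \frac{1}{10}\right) - \frac{19}{1}\right) 3 + 19 = \left(\frac{1}{5} - 19\right) 3 + 19 = \left(- \frac{94}{5}\right) 3 + 19 = - \frac{282}{5} + 19 = - \frac{187}{5}$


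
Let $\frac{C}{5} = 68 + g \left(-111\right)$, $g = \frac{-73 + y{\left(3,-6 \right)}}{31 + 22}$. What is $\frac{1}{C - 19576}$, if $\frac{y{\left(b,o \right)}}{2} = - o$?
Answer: $- \frac{53}{985653} \approx -5.3771 \cdot 10^{-5}$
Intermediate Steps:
$y{\left(b,o \right)} = - 2 o$ ($y{\left(b,o \right)} = 2 \left(- o\right) = - 2 o$)
$g = - \frac{61}{53}$ ($g = \frac{-73 - -12}{31 + 22} = \frac{-73 + 12}{53} = \left(-61\right) \frac{1}{53} = - \frac{61}{53} \approx -1.1509$)
$C = \frac{51875}{53}$ ($C = 5 \left(68 - - \frac{6771}{53}\right) = 5 \left(68 + \frac{6771}{53}\right) = 5 \cdot \frac{10375}{53} = \frac{51875}{53} \approx 978.77$)
$\frac{1}{C - 19576} = \frac{1}{\frac{51875}{53} - 19576} = \frac{1}{- \frac{985653}{53}} = - \frac{53}{985653}$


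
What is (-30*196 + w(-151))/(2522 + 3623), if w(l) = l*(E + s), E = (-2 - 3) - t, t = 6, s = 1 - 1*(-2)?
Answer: -4672/6145 ≈ -0.76029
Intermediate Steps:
s = 3 (s = 1 + 2 = 3)
E = -11 (E = (-2 - 3) - 1*6 = -5 - 6 = -11)
w(l) = -8*l (w(l) = l*(-11 + 3) = l*(-8) = -8*l)
(-30*196 + w(-151))/(2522 + 3623) = (-30*196 - 8*(-151))/(2522 + 3623) = (-5880 + 1208)/6145 = -4672*1/6145 = -4672/6145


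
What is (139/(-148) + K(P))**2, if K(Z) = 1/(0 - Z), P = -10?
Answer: 385641/547600 ≈ 0.70424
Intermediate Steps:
K(Z) = -1/Z (K(Z) = 1/(-Z) = -1/Z)
(139/(-148) + K(P))**2 = (139/(-148) - 1/(-10))**2 = (139*(-1/148) - 1*(-1/10))**2 = (-139/148 + 1/10)**2 = (-621/740)**2 = 385641/547600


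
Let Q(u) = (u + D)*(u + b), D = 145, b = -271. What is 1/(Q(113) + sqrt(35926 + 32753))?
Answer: -13588/553878339 - sqrt(7631)/553878339 ≈ -2.4690e-5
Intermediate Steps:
Q(u) = (-271 + u)*(145 + u) (Q(u) = (u + 145)*(u - 271) = (145 + u)*(-271 + u) = (-271 + u)*(145 + u))
1/(Q(113) + sqrt(35926 + 32753)) = 1/((-39295 + 113**2 - 126*113) + sqrt(35926 + 32753)) = 1/((-39295 + 12769 - 14238) + sqrt(68679)) = 1/(-40764 + 3*sqrt(7631))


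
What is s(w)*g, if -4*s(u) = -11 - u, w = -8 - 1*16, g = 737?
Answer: -9581/4 ≈ -2395.3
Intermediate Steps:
w = -24 (w = -8 - 16 = -24)
s(u) = 11/4 + u/4 (s(u) = -(-11 - u)/4 = 11/4 + u/4)
s(w)*g = (11/4 + (¼)*(-24))*737 = (11/4 - 6)*737 = -13/4*737 = -9581/4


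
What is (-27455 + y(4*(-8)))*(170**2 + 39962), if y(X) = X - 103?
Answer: -1899902580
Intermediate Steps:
y(X) = -103 + X
(-27455 + y(4*(-8)))*(170**2 + 39962) = (-27455 + (-103 + 4*(-8)))*(170**2 + 39962) = (-27455 + (-103 - 32))*(28900 + 39962) = (-27455 - 135)*68862 = -27590*68862 = -1899902580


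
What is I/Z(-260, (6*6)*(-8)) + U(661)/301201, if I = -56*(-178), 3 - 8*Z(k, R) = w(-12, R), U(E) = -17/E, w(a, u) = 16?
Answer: -15876540851805/2588220193 ≈ -6134.2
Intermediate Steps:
Z(k, R) = -13/8 (Z(k, R) = 3/8 - 1/8*16 = 3/8 - 2 = -13/8)
I = 9968
I/Z(-260, (6*6)*(-8)) + U(661)/301201 = 9968/(-13/8) - 17/661/301201 = 9968*(-8/13) - 17*1/661*(1/301201) = -79744/13 - 17/661*1/301201 = -79744/13 - 17/199093861 = -15876540851805/2588220193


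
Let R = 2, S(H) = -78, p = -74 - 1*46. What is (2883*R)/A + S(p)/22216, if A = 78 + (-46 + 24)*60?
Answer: -10682861/2299356 ≈ -4.6460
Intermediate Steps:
p = -120 (p = -74 - 46 = -120)
A = -1242 (A = 78 - 22*60 = 78 - 1320 = -1242)
(2883*R)/A + S(p)/22216 = (2883*2)/(-1242) - 78/22216 = 5766*(-1/1242) - 78*1/22216 = -961/207 - 39/11108 = -10682861/2299356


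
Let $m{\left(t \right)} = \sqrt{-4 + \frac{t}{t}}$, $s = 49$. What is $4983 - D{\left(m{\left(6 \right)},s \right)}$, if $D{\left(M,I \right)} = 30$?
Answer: $4953$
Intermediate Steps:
$m{\left(t \right)} = i \sqrt{3}$ ($m{\left(t \right)} = \sqrt{-4 + 1} = \sqrt{-3} = i \sqrt{3}$)
$4983 - D{\left(m{\left(6 \right)},s \right)} = 4983 - 30 = 4953$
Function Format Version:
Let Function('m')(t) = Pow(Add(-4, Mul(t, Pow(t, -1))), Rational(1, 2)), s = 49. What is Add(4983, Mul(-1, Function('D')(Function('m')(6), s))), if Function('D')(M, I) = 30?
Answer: 4953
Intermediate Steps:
Function('m')(t) = Mul(I, Pow(3, Rational(1, 2))) (Function('m')(t) = Pow(Add(-4, 1), Rational(1, 2)) = Pow(-3, Rational(1, 2)) = Mul(I, Pow(3, Rational(1, 2))))
Add(4983, Mul(-1, Function('D')(Function('m')(6), s))) = Add(4983, Mul(-1, 30)) = Add(4983, -30) = 4953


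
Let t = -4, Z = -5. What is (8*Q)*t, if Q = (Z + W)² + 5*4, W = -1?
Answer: -1792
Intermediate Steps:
Q = 56 (Q = (-5 - 1)² + 5*4 = (-6)² + 20 = 36 + 20 = 56)
(8*Q)*t = (8*56)*(-4) = 448*(-4) = -1792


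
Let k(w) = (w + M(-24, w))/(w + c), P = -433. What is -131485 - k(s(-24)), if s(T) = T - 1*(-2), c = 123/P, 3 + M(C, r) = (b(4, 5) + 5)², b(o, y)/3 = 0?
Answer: -131485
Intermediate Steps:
b(o, y) = 0 (b(o, y) = 3*0 = 0)
M(C, r) = 22 (M(C, r) = -3 + (0 + 5)² = -3 + 5² = -3 + 25 = 22)
c = -123/433 (c = 123/(-433) = 123*(-1/433) = -123/433 ≈ -0.28406)
s(T) = 2 + T (s(T) = T + 2 = 2 + T)
k(w) = (22 + w)/(-123/433 + w) (k(w) = (w + 22)/(w - 123/433) = (22 + w)/(-123/433 + w))
-131485 - k(s(-24)) = -131485 - 433*(22 + (2 - 24))/(-123 + 433*(2 - 24)) = -131485 - 433*(22 - 22)/(-123 + 433*(-22)) = -131485 - 433*0/(-123 - 9526) = -131485 - 433*0/(-9649) = -131485 - 433*(-1)*0/9649 = -131485 - 1*0 = -131485 + 0 = -131485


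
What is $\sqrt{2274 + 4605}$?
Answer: $\sqrt{6879} \approx 82.94$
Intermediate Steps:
$\sqrt{2274 + 4605} = \sqrt{6879}$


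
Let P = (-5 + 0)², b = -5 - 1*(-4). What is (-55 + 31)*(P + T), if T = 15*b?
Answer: -240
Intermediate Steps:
b = -1 (b = -5 + 4 = -1)
T = -15 (T = 15*(-1) = -15)
P = 25 (P = (-5)² = 25)
(-55 + 31)*(P + T) = (-55 + 31)*(25 - 15) = -24*10 = -240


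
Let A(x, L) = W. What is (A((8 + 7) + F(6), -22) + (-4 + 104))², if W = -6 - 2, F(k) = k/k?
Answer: 8464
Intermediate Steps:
F(k) = 1
W = -8
A(x, L) = -8
(A((8 + 7) + F(6), -22) + (-4 + 104))² = (-8 + (-4 + 104))² = (-8 + 100)² = 92² = 8464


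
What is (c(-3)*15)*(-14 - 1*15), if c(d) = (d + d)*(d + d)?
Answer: -15660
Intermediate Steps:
c(d) = 4*d² (c(d) = (2*d)*(2*d) = 4*d²)
(c(-3)*15)*(-14 - 1*15) = ((4*(-3)²)*15)*(-14 - 1*15) = ((4*9)*15)*(-14 - 15) = (36*15)*(-29) = 540*(-29) = -15660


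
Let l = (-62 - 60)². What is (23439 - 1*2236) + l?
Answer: 36087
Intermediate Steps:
l = 14884 (l = (-122)² = 14884)
(23439 - 1*2236) + l = (23439 - 1*2236) + 14884 = (23439 - 2236) + 14884 = 21203 + 14884 = 36087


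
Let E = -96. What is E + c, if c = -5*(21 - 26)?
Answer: -71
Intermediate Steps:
c = 25 (c = -5*(-5) = 25)
E + c = -96 + 25 = -71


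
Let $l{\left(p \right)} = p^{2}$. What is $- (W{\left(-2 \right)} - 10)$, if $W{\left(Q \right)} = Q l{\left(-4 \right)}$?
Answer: $42$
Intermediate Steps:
$W{\left(Q \right)} = 16 Q$ ($W{\left(Q \right)} = Q \left(-4\right)^{2} = Q 16 = 16 Q$)
$- (W{\left(-2 \right)} - 10) = - (16 \left(-2\right) - 10) = - (-32 - 10) = \left(-1\right) \left(-42\right) = 42$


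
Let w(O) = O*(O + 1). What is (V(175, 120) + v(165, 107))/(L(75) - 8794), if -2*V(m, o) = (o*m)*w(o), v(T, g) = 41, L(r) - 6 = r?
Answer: 152459959/8713 ≈ 17498.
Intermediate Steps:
L(r) = 6 + r
w(O) = O*(1 + O)
V(m, o) = -m*o²*(1 + o)/2 (V(m, o) = -o*m*o*(1 + o)/2 = -m*o*o*(1 + o)/2 = -m*o²*(1 + o)/2)
(V(175, 120) + v(165, 107))/(L(75) - 8794) = (-½*175*120²*(1 + 120) + 41)/((6 + 75) - 8794) = (-½*175*14400*121 + 41)/(81 - 8794) = (-152460000 + 41)/(-8713) = -152459959*(-1/8713) = 152459959/8713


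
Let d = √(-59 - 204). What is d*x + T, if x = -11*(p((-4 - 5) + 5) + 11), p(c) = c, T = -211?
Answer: -211 - 77*I*√263 ≈ -211.0 - 1248.7*I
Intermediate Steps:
x = -77 (x = -11*(((-4 - 5) + 5) + 11) = -11*((-9 + 5) + 11) = -11*(-4 + 11) = -11*7 = -77)
d = I*√263 (d = √(-263) = I*√263 ≈ 16.217*I)
d*x + T = (I*√263)*(-77) - 211 = -77*I*√263 - 211 = -211 - 77*I*√263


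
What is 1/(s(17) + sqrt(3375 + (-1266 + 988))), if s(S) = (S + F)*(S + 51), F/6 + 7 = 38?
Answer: 13804/190547319 - sqrt(3097)/190547319 ≈ 7.2152e-5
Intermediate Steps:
F = 186 (F = -42 + 6*38 = -42 + 228 = 186)
s(S) = (51 + S)*(186 + S) (s(S) = (S + 186)*(S + 51) = (186 + S)*(51 + S) = (51 + S)*(186 + S))
1/(s(17) + sqrt(3375 + (-1266 + 988))) = 1/((9486 + 17**2 + 237*17) + sqrt(3375 + (-1266 + 988))) = 1/((9486 + 289 + 4029) + sqrt(3375 - 278)) = 1/(13804 + sqrt(3097))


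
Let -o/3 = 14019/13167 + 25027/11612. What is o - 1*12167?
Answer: -206861433831/16988356 ≈ -12177.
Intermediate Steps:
o = -164106379/16988356 (o = -3*(14019/13167 + 25027/11612) = -3*(14019*(1/13167) + 25027*(1/11612)) = -3*(4673/4389 + 25027/11612) = -3*164106379/50965068 = -164106379/16988356 ≈ -9.6599)
o - 1*12167 = -164106379/16988356 - 1*12167 = -164106379/16988356 - 12167 = -206861433831/16988356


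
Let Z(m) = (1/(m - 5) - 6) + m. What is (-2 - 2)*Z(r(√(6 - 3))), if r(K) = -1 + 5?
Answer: 12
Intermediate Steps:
r(K) = 4
Z(m) = -6 + m + 1/(-5 + m) (Z(m) = (1/(-5 + m) - 6) + m = (-6 + 1/(-5 + m)) + m = -6 + m + 1/(-5 + m))
(-2 - 2)*Z(r(√(6 - 3))) = (-2 - 2)*((31 + 4² - 11*4)/(-5 + 4)) = -4*(31 + 16 - 44)/(-1) = -(-4)*3 = -4*(-3) = 12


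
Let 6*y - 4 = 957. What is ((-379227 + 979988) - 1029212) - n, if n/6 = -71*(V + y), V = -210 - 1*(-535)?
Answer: -221770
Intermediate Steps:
y = 961/6 (y = ⅔ + (⅙)*957 = ⅔ + 319/2 = 961/6 ≈ 160.17)
V = 325 (V = -210 + 535 = 325)
n = -206681 (n = 6*(-71*(325 + 961/6)) = 6*(-71*2911/6) = 6*(-206681/6) = -206681)
((-379227 + 979988) - 1029212) - n = ((-379227 + 979988) - 1029212) - 1*(-206681) = (600761 - 1029212) + 206681 = -428451 + 206681 = -221770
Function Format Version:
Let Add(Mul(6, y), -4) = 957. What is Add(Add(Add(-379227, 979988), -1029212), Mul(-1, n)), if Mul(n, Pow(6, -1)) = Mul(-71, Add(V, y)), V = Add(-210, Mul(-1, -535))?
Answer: -221770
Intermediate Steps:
y = Rational(961, 6) (y = Add(Rational(2, 3), Mul(Rational(1, 6), 957)) = Add(Rational(2, 3), Rational(319, 2)) = Rational(961, 6) ≈ 160.17)
V = 325 (V = Add(-210, 535) = 325)
n = -206681 (n = Mul(6, Mul(-71, Add(325, Rational(961, 6)))) = Mul(6, Mul(-71, Rational(2911, 6))) = Mul(6, Rational(-206681, 6)) = -206681)
Add(Add(Add(-379227, 979988), -1029212), Mul(-1, n)) = Add(Add(Add(-379227, 979988), -1029212), Mul(-1, -206681)) = Add(Add(600761, -1029212), 206681) = Add(-428451, 206681) = -221770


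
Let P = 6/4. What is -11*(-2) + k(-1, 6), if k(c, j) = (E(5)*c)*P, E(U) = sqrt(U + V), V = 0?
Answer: 22 - 3*sqrt(5)/2 ≈ 18.646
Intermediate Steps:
P = 3/2 (P = 6*(1/4) = 3/2 ≈ 1.5000)
E(U) = sqrt(U) (E(U) = sqrt(U + 0) = sqrt(U))
k(c, j) = 3*c*sqrt(5)/2 (k(c, j) = (sqrt(5)*c)*(3/2) = (c*sqrt(5))*(3/2) = 3*c*sqrt(5)/2)
-11*(-2) + k(-1, 6) = -11*(-2) + (3/2)*(-1)*sqrt(5) = 22 - 3*sqrt(5)/2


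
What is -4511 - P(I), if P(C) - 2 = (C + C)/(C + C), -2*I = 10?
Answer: -4514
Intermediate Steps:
I = -5 (I = -1/2*10 = -5)
P(C) = 3 (P(C) = 2 + (C + C)/(C + C) = 2 + (2*C)/((2*C)) = 2 + (2*C)*(1/(2*C)) = 2 + 1 = 3)
-4511 - P(I) = -4511 - 1*3 = -4511 - 3 = -4514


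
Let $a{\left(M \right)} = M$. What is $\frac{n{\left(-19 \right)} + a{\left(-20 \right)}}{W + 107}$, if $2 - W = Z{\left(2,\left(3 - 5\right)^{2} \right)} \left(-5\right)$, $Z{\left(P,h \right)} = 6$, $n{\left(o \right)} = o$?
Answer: $- \frac{39}{139} \approx -0.28058$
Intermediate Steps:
$W = 32$ ($W = 2 - 6 \left(-5\right) = 2 - -30 = 2 + 30 = 32$)
$\frac{n{\left(-19 \right)} + a{\left(-20 \right)}}{W + 107} = \frac{-19 - 20}{32 + 107} = - \frac{39}{139}$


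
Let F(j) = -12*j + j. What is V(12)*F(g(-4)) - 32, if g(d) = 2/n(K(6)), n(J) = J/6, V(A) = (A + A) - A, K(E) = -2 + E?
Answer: -428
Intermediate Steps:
V(A) = A (V(A) = 2*A - A = A)
n(J) = J/6 (n(J) = J*(⅙) = J/6)
g(d) = 3 (g(d) = 2/(((-2 + 6)/6)) = 2/(((⅙)*4)) = 2/(⅔) = 2*(3/2) = 3)
F(j) = -11*j
V(12)*F(g(-4)) - 32 = 12*(-11*3) - 32 = 12*(-33) - 32 = -396 - 32 = -428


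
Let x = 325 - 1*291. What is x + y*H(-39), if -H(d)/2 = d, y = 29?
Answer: 2296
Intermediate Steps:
x = 34 (x = 325 - 291 = 34)
H(d) = -2*d
x + y*H(-39) = 34 + 29*(-2*(-39)) = 34 + 29*78 = 34 + 2262 = 2296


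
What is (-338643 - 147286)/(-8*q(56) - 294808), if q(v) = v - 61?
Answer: 485929/294768 ≈ 1.6485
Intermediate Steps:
q(v) = -61 + v
(-338643 - 147286)/(-8*q(56) - 294808) = (-338643 - 147286)/(-8*(-61 + 56) - 294808) = -485929/(-8*(-5) - 294808) = -485929/(40 - 294808) = -485929/(-294768) = -485929*(-1/294768) = 485929/294768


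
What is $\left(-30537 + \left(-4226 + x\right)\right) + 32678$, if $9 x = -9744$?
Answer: $- \frac{9503}{3} \approx -3167.7$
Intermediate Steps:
$x = - \frac{3248}{3}$ ($x = \frac{1}{9} \left(-9744\right) = - \frac{3248}{3} \approx -1082.7$)
$\left(-30537 + \left(-4226 + x\right)\right) + 32678 = \left(-30537 - \frac{15926}{3}\right) + 32678 = - \frac{107537}{3} + 32678 = - \frac{9503}{3}$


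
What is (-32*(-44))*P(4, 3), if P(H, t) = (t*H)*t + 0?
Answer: 50688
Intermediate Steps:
P(H, t) = H*t² (P(H, t) = (H*t)*t + 0 = H*t² + 0 = H*t²)
(-32*(-44))*P(4, 3) = (-32*(-44))*(4*3²) = 1408*(4*9) = 1408*36 = 50688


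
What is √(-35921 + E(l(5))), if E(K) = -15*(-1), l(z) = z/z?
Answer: I*√35906 ≈ 189.49*I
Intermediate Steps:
l(z) = 1
E(K) = 15
√(-35921 + E(l(5))) = √(-35921 + 15) = √(-35906) = I*√35906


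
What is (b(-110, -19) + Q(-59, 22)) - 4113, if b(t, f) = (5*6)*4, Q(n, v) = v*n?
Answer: -5291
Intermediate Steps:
Q(n, v) = n*v
b(t, f) = 120 (b(t, f) = 30*4 = 120)
(b(-110, -19) + Q(-59, 22)) - 4113 = (120 - 59*22) - 4113 = (120 - 1298) - 4113 = -1178 - 4113 = -5291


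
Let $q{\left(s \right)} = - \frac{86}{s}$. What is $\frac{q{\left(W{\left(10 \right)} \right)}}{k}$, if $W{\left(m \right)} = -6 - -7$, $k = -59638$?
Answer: $\frac{43}{29819} \approx 0.001442$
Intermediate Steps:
$W{\left(m \right)} = 1$ ($W{\left(m \right)} = -6 + 7 = 1$)
$\frac{q{\left(W{\left(10 \right)} \right)}}{k} = \frac{\left(-86\right) 1^{-1}}{-59638} = \left(-86\right) 1 \left(- \frac{1}{59638}\right) = \left(-86\right) \left(- \frac{1}{59638}\right) = \frac{43}{29819}$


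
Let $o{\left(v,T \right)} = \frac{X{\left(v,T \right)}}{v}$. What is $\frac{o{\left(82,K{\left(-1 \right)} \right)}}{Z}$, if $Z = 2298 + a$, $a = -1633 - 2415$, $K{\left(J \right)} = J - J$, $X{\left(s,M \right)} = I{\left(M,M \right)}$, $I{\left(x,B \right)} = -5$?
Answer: $\frac{1}{28700} \approx 3.4843 \cdot 10^{-5}$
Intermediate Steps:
$X{\left(s,M \right)} = -5$
$K{\left(J \right)} = 0$
$a = -4048$ ($a = -1633 - 2415 = -4048$)
$o{\left(v,T \right)} = - \frac{5}{v}$
$Z = -1750$ ($Z = 2298 - 4048 = -1750$)
$\frac{o{\left(82,K{\left(-1 \right)} \right)}}{Z} = \frac{\left(-5\right) \frac{1}{82}}{-1750} = \left(-5\right) \frac{1}{82} \left(- \frac{1}{1750}\right) = \left(- \frac{5}{82}\right) \left(- \frac{1}{1750}\right) = \frac{1}{28700}$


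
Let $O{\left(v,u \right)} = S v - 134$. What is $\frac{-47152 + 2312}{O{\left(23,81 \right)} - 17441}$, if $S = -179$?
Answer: $\frac{11210}{5423} \approx 2.0671$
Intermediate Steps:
$O{\left(v,u \right)} = -134 - 179 v$ ($O{\left(v,u \right)} = - 179 v - 134 = -134 - 179 v$)
$\frac{-47152 + 2312}{O{\left(23,81 \right)} - 17441} = \frac{-47152 + 2312}{\left(-134 - 4117\right) - 17441} = - \frac{44840}{\left(-134 - 4117\right) - 17441} = - \frac{44840}{-4251 - 17441} = - \frac{44840}{-21692} = \left(-44840\right) \left(- \frac{1}{21692}\right) = \frac{11210}{5423}$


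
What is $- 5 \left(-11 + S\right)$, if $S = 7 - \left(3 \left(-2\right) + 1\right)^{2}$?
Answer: $145$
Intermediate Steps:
$S = -18$ ($S = 7 - \left(-6 + 1\right)^{2} = 7 - \left(-5\right)^{2} = 7 - 25 = -18$)
$- 5 \left(-11 + S\right) = - 5 \left(-11 - 18\right) = \left(-5\right) \left(-29\right) = 145$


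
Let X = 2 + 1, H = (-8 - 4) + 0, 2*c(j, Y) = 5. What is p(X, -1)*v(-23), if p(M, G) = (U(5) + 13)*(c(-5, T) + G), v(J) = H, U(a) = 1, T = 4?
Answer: -252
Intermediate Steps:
c(j, Y) = 5/2 (c(j, Y) = (1/2)*5 = 5/2)
H = -12 (H = -12 + 0 = -12)
v(J) = -12
X = 3
p(M, G) = 35 + 14*G (p(M, G) = (1 + 13)*(5/2 + G) = 14*(5/2 + G) = 35 + 14*G)
p(X, -1)*v(-23) = (35 + 14*(-1))*(-12) = (35 - 14)*(-12) = 21*(-12) = -252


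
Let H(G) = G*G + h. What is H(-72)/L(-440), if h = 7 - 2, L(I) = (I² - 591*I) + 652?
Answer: 5189/454292 ≈ 0.011422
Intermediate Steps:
L(I) = 652 + I² - 591*I
h = 5
H(G) = 5 + G² (H(G) = G*G + 5 = G² + 5 = 5 + G²)
H(-72)/L(-440) = (5 + (-72)²)/(652 + (-440)² - 591*(-440)) = (5 + 5184)/(652 + 193600 + 260040) = 5189/454292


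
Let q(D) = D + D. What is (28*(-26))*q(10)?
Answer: -14560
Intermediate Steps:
q(D) = 2*D
(28*(-26))*q(10) = (28*(-26))*(2*10) = -728*20 = -14560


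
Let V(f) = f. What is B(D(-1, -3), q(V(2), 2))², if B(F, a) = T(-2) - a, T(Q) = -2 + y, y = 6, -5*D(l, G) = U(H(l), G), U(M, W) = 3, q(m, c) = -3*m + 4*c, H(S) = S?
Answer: 4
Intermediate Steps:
D(l, G) = -⅗ (D(l, G) = -⅕*3 = -⅗)
T(Q) = 4 (T(Q) = -2 + 6 = 4)
B(F, a) = 4 - a
B(D(-1, -3), q(V(2), 2))² = (4 - (-3*2 + 4*2))² = (4 - (-6 + 8))² = (4 - 1*2)² = (4 - 2)² = 2² = 4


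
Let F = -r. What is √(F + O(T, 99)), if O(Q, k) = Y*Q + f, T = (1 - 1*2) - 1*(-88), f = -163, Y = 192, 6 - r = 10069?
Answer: 6*√739 ≈ 163.11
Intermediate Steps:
r = -10063 (r = 6 - 1*10069 = 6 - 10069 = -10063)
T = 87 (T = (1 - 2) + 88 = -1 + 88 = 87)
O(Q, k) = -163 + 192*Q (O(Q, k) = 192*Q - 163 = -163 + 192*Q)
F = 10063 (F = -1*(-10063) = 10063)
√(F + O(T, 99)) = √(10063 + (-163 + 192*87)) = √(10063 + (-163 + 16704)) = √(10063 + 16541) = √26604 = 6*√739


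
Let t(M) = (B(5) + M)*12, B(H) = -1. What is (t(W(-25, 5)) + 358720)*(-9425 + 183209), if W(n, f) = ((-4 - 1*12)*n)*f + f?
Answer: 66518954112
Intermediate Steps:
W(n, f) = f - 16*f*n (W(n, f) = ((-4 - 12)*n)*f + f = (-16*n)*f + f = -16*f*n + f = f - 16*f*n)
t(M) = -12 + 12*M (t(M) = (-1 + M)*12 = -12 + 12*M)
(t(W(-25, 5)) + 358720)*(-9425 + 183209) = ((-12 + 12*(5*(1 - 16*(-25)))) + 358720)*(-9425 + 183209) = ((-12 + 12*(5*(1 + 400))) + 358720)*173784 = ((-12 + 12*(5*401)) + 358720)*173784 = ((-12 + 12*2005) + 358720)*173784 = ((-12 + 24060) + 358720)*173784 = (24048 + 358720)*173784 = 382768*173784 = 66518954112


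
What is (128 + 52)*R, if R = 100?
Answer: 18000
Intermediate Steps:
(128 + 52)*R = (128 + 52)*100 = 180*100 = 18000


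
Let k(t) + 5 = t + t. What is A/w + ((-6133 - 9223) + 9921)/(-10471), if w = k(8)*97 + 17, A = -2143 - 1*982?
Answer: -26830335/11350564 ≈ -2.3638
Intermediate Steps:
k(t) = -5 + 2*t (k(t) = -5 + (t + t) = -5 + 2*t)
A = -3125 (A = -2143 - 982 = -3125)
w = 1084 (w = (-5 + 2*8)*97 + 17 = (-5 + 16)*97 + 17 = 11*97 + 17 = 1067 + 17 = 1084)
A/w + ((-6133 - 9223) + 9921)/(-10471) = -3125/1084 + ((-6133 - 9223) + 9921)/(-10471) = -3125*1/1084 + (-15356 + 9921)*(-1/10471) = -3125/1084 - 5435*(-1/10471) = -3125/1084 + 5435/10471 = -26830335/11350564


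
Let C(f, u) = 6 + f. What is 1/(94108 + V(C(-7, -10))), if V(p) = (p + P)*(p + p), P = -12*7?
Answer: 1/94278 ≈ 1.0607e-5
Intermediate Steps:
P = -84
V(p) = 2*p*(-84 + p) (V(p) = (p - 84)*(p + p) = (-84 + p)*(2*p) = 2*p*(-84 + p))
1/(94108 + V(C(-7, -10))) = 1/(94108 + 2*(6 - 7)*(-84 + (6 - 7))) = 1/(94108 + 2*(-1)*(-84 - 1)) = 1/(94108 + 2*(-1)*(-85)) = 1/(94108 + 170) = 1/94278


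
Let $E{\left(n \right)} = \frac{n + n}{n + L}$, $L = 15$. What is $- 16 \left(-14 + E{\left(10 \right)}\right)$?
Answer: $\frac{1056}{5} \approx 211.2$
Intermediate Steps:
$E{\left(n \right)} = \frac{2 n}{15 + n}$ ($E{\left(n \right)} = \frac{n + n}{n + 15} = \frac{2 n}{15 + n}$)
$- 16 \left(-14 + E{\left(10 \right)}\right) = - 16 \left(-14 + 2 \cdot 10 \frac{1}{15 + 10}\right) = - 16 \left(-14 + 2 \cdot 10 \cdot \frac{1}{25}\right) = - 16 \left(-14 + \frac{4}{5}\right) = \left(-16\right) \left(- \frac{66}{5}\right) = \frac{1056}{5}$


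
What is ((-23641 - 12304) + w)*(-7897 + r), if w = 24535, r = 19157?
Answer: -128476600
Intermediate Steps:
((-23641 - 12304) + w)*(-7897 + r) = ((-23641 - 12304) + 24535)*(-7897 + 19157) = (-35945 + 24535)*11260 = -11410*11260 = -128476600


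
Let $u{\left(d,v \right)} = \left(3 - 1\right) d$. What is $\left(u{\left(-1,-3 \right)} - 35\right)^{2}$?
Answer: $1369$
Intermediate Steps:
$u{\left(d,v \right)} = 2 d$
$\left(u{\left(-1,-3 \right)} - 35\right)^{2} = \left(2 \left(-1\right) - 35\right)^{2} = \left(-2 - 35\right)^{2} = \left(-37\right)^{2} = 1369$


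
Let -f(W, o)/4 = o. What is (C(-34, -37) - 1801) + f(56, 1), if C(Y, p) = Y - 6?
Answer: -1845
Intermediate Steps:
f(W, o) = -4*o
C(Y, p) = -6 + Y
(C(-34, -37) - 1801) + f(56, 1) = ((-6 - 34) - 1801) - 4*1 = (-40 - 1801) - 4 = -1841 - 4 = -1845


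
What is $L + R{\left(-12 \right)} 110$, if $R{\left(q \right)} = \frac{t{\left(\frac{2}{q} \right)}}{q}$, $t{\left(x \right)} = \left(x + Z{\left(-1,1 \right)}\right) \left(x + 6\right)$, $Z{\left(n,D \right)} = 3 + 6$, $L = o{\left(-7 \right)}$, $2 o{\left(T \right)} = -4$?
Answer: $- \frac{102457}{216} \approx -474.34$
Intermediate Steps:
$o{\left(T \right)} = -2$ ($o{\left(T \right)} = \frac{1}{2} \left(-4\right) = -2$)
$L = -2$
$Z{\left(n,D \right)} = 9$
$t{\left(x \right)} = \left(6 + x\right) \left(9 + x\right)$ ($t{\left(x \right)} = \left(x + 9\right) \left(x + 6\right) = \left(9 + x\right) \left(6 + x\right) = \left(6 + x\right) \left(9 + x\right)$)
$R{\left(q \right)} = \frac{54 + \frac{4}{q^{2}} + \frac{30}{q}}{q}$ ($R{\left(q \right)} = \frac{54 + \left(\frac{2}{q}\right)^{2} + 15 \frac{2}{q}}{q} = \frac{54 + \frac{4}{q^{2}} + \frac{30}{q}}{q}$)
$L + R{\left(-12 \right)} 110 = -2 + \frac{2 \left(2 + 15 \left(-12\right) + 27 \left(-12\right)^{2}\right)}{-1728} \cdot 110 = -2 + 2 \left(- \frac{1}{1728}\right) \left(2 - 180 + 27 \cdot 144\right) 110 = -2 + 2 \left(- \frac{1}{1728}\right) \left(2 - 180 + 3888\right) 110 = -2 + 2 \left(- \frac{1}{1728}\right) 3710 \cdot 110 = -2 - \frac{102025}{216} = - \frac{102457}{216}$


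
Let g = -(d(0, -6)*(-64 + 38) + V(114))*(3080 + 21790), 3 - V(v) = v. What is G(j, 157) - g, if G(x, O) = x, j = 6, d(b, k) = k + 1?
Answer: 472536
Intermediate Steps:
d(b, k) = 1 + k
V(v) = 3 - v
g = -472530 (g = -((1 - 6)*(-64 + 38) + (3 - 1*114))*(3080 + 21790) = -(-5*(-26) + (3 - 114))*24870 = -(130 - 111)*24870 = -19*24870 = -1*472530 = -472530)
G(j, 157) - g = 6 - 1*(-472530) = 6 + 472530 = 472536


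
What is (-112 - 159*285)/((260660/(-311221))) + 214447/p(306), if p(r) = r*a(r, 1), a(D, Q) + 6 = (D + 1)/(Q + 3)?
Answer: 612265972364773/11286317340 ≈ 54249.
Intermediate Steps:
a(D, Q) = -6 + (1 + D)/(3 + Q) (a(D, Q) = -6 + (D + 1)/(Q + 3) = -6 + (1 + D)/(3 + Q))
p(r) = r*(-23/4 + r/4) (p(r) = r*((-17 + r - 6*1)/(3 + 1)) = r*((-17 + r - 6)/4) = r*((-23 + r)/4) = r*(-23/4 + r/4))
(-112 - 159*285)/((260660/(-311221))) + 214447/p(306) = (-112 - 159*285)/((260660/(-311221))) + 214447/(((1/4)*306*(-23 + 306))) = (-112 - 45315)/((260660*(-1/311221))) + 214447/(((1/4)*306*283)) = -45427/(-260660/311221) + 214447/(43299/2) = -45427*(-311221/260660) + 214447*(2/43299) = 14137836367/260660 + 428894/43299 = 612265972364773/11286317340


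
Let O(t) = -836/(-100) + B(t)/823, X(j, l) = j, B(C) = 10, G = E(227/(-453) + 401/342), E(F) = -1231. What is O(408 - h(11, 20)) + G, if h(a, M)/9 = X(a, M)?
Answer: -25155568/20575 ≈ -1222.6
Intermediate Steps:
G = -1231
h(a, M) = 9*a
O(t) = 172257/20575 (O(t) = -836/(-100) + 10/823 = -836*(-1/100) + 10*(1/823) = 209/25 + 10/823 = 172257/20575)
O(408 - h(11, 20)) + G = 172257/20575 - 1231 = -25155568/20575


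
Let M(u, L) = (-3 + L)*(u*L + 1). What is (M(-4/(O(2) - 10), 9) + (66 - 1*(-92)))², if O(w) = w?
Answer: 36481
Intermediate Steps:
M(u, L) = (1 + L*u)*(-3 + L) (M(u, L) = (-3 + L)*(L*u + 1) = (-3 + L)*(1 + L*u) = (1 + L*u)*(-3 + L))
(M(-4/(O(2) - 10), 9) + (66 - 1*(-92)))² = ((-3 + 9 - 4/(2 - 10)*9² - 3*9*(-4/(2 - 10))) + (66 - 1*(-92)))² = ((-3 + 9 - 4/(-8)*81 - 3*9*(-4/(-8))) + (66 + 92))² = ((-3 + 9 - 4*(-⅛)*81 - 3*9*(-4*(-⅛))) + 158)² = ((-3 + 9 + (½)*81 - 3*9*½) + 158)² = ((-3 + 9 + 81/2 - 27/2) + 158)² = (33 + 158)² = 191² = 36481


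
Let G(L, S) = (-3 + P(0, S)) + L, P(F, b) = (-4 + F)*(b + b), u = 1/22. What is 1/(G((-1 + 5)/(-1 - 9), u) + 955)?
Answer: 55/52318 ≈ 0.0010513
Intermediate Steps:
u = 1/22 (u = 1*(1/22) = 1/22 ≈ 0.045455)
P(F, b) = 2*b*(-4 + F) (P(F, b) = (-4 + F)*(2*b) = 2*b*(-4 + F))
G(L, S) = -3 + L - 8*S (G(L, S) = (-3 + 2*S*(-4 + 0)) + L = (-3 + 2*S*(-4)) + L = (-3 - 8*S) + L = -3 + L - 8*S)
1/(G((-1 + 5)/(-1 - 9), u) + 955) = 1/((-3 + (-1 + 5)/(-1 - 9) - 8*1/22) + 955) = 1/((-3 + 4/(-10) - 4/11) + 955) = 1/((-3 + 4*(-1/10) - 4/11) + 955) = 1/((-3 - 2/5 - 4/11) + 955) = 1/(-207/55 + 955) = 1/(52318/55) = 55/52318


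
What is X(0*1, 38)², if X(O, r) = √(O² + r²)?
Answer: 1444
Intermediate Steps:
X(0*1, 38)² = (√((0*1)² + 38²))² = (√(0² + 1444))² = (√(0 + 1444))² = (√1444)² = 38² = 1444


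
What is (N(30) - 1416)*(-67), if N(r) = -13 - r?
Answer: 97753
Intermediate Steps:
(N(30) - 1416)*(-67) = ((-13 - 1*30) - 1416)*(-67) = ((-13 - 30) - 1416)*(-67) = (-43 - 1416)*(-67) = -1459*(-67) = 97753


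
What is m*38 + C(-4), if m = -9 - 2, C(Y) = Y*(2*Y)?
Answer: -386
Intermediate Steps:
C(Y) = 2*Y²
m = -11
m*38 + C(-4) = -11*38 + 2*(-4)² = -418 + 2*16 = -418 + 32 = -386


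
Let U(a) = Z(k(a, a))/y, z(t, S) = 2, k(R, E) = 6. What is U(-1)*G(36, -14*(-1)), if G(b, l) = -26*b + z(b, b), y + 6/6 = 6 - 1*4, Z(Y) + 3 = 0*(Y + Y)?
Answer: 2802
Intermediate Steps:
Z(Y) = -3 (Z(Y) = -3 + 0*(Y + Y) = -3 + 0*(2*Y) = -3 + 0 = -3)
y = 1 (y = -1 + (6 - 1*4) = -1 + (6 - 4) = -1 + 2 = 1)
G(b, l) = 2 - 26*b (G(b, l) = -26*b + 2 = 2 - 26*b)
U(a) = -3 (U(a) = -3/1 = -3*1 = -3)
U(-1)*G(36, -14*(-1)) = -3*(2 - 26*36) = -3*(2 - 936) = -3*(-934) = 2802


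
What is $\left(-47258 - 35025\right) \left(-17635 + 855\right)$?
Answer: $1380708740$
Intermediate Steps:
$\left(-47258 - 35025\right) \left(-17635 + 855\right) = \left(-82283\right) \left(-16780\right) = 1380708740$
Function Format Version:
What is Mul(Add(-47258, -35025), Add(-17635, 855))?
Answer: 1380708740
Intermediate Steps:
Mul(Add(-47258, -35025), Add(-17635, 855)) = Mul(-82283, -16780) = 1380708740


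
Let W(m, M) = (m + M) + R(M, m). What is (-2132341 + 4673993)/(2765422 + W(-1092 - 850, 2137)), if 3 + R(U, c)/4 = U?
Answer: 2541652/2774153 ≈ 0.91619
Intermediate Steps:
R(U, c) = -12 + 4*U
W(m, M) = -12 + m + 5*M (W(m, M) = (m + M) + (-12 + 4*M) = (M + m) + (-12 + 4*M) = -12 + m + 5*M)
(-2132341 + 4673993)/(2765422 + W(-1092 - 850, 2137)) = (-2132341 + 4673993)/(2765422 + (-12 + (-1092 - 850) + 5*2137)) = 2541652/(2765422 + (-12 - 1942 + 10685)) = 2541652/(2765422 + 8731) = 2541652/2774153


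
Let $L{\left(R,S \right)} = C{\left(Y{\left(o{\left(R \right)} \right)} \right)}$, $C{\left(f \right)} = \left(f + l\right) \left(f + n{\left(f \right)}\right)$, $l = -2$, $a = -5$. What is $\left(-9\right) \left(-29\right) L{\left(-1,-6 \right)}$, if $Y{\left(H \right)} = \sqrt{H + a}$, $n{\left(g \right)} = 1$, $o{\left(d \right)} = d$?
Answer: $-2088 - 261 i \sqrt{6} \approx -2088.0 - 639.32 i$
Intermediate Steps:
$Y{\left(H \right)} = \sqrt{-5 + H}$ ($Y{\left(H \right)} = \sqrt{H - 5} = \sqrt{-5 + H}$)
$C{\left(f \right)} = \left(1 + f\right) \left(-2 + f\right)$ ($C{\left(f \right)} = \left(f - 2\right) \left(f + 1\right) = \left(-2 + f\right) \left(1 + f\right) = \left(1 + f\right) \left(-2 + f\right)$)
$L{\left(R,S \right)} = -7 + R - \sqrt{-5 + R}$ ($L{\left(R,S \right)} = -2 + \left(\sqrt{-5 + R}\right)^{2} - \sqrt{-5 + R} = -2 + \left(-5 + R\right) - \sqrt{-5 + R} = -7 + R - \sqrt{-5 + R}$)
$\left(-9\right) \left(-29\right) L{\left(-1,-6 \right)} = \left(-9\right) \left(-29\right) \left(-7 - 1 - \sqrt{-5 - 1}\right) = 261 \left(-7 - 1 - \sqrt{-6}\right) = 261 \left(-7 - 1 - i \sqrt{6}\right) = 261 \left(-8 - i \sqrt{6}\right) = -2088 - 261 i \sqrt{6}$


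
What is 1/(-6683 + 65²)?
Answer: -1/2458 ≈ -0.00040683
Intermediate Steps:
1/(-6683 + 65²) = 1/(-6683 + 4225) = 1/(-2458) = -1/2458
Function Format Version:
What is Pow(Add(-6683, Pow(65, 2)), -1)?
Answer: Rational(-1, 2458) ≈ -0.00040683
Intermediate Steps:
Pow(Add(-6683, Pow(65, 2)), -1) = Pow(Add(-6683, 4225), -1) = Pow(-2458, -1) = Rational(-1, 2458)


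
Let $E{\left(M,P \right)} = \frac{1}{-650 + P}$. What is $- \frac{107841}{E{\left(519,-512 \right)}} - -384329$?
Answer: $125695571$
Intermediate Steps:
$- \frac{107841}{E{\left(519,-512 \right)}} - -384329 = - \frac{107841}{\frac{1}{-650 - 512}} - -384329 = - \frac{107841}{\frac{1}{-1162}} + 384329 = - \frac{107841}{- \frac{1}{1162}} + 384329 = \left(-107841\right) \left(-1162\right) + 384329 = 125311242 + 384329 = 125695571$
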